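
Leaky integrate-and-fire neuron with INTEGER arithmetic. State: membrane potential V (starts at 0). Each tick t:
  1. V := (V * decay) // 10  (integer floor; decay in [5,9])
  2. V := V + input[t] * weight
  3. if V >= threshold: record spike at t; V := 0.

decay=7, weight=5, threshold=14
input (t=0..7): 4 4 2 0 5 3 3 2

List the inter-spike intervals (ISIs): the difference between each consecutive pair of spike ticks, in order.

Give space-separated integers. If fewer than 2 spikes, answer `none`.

Answer: 1 3 1 1

Derivation:
t=0: input=4 -> V=0 FIRE
t=1: input=4 -> V=0 FIRE
t=2: input=2 -> V=10
t=3: input=0 -> V=7
t=4: input=5 -> V=0 FIRE
t=5: input=3 -> V=0 FIRE
t=6: input=3 -> V=0 FIRE
t=7: input=2 -> V=10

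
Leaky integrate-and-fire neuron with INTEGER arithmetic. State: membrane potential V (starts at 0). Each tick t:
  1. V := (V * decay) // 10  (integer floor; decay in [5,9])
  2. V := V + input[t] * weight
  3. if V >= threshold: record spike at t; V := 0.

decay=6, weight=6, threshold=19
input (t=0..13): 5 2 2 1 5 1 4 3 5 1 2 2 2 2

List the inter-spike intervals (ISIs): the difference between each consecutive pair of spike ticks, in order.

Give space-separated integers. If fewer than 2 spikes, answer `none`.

Answer: 2 2 2 2 3 2

Derivation:
t=0: input=5 -> V=0 FIRE
t=1: input=2 -> V=12
t=2: input=2 -> V=0 FIRE
t=3: input=1 -> V=6
t=4: input=5 -> V=0 FIRE
t=5: input=1 -> V=6
t=6: input=4 -> V=0 FIRE
t=7: input=3 -> V=18
t=8: input=5 -> V=0 FIRE
t=9: input=1 -> V=6
t=10: input=2 -> V=15
t=11: input=2 -> V=0 FIRE
t=12: input=2 -> V=12
t=13: input=2 -> V=0 FIRE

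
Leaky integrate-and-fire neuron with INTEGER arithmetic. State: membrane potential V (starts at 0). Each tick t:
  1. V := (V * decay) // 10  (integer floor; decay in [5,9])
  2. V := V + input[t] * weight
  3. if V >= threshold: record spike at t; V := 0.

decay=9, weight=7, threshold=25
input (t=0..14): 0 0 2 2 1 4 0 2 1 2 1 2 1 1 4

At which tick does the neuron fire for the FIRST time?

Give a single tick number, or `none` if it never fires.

t=0: input=0 -> V=0
t=1: input=0 -> V=0
t=2: input=2 -> V=14
t=3: input=2 -> V=0 FIRE
t=4: input=1 -> V=7
t=5: input=4 -> V=0 FIRE
t=6: input=0 -> V=0
t=7: input=2 -> V=14
t=8: input=1 -> V=19
t=9: input=2 -> V=0 FIRE
t=10: input=1 -> V=7
t=11: input=2 -> V=20
t=12: input=1 -> V=0 FIRE
t=13: input=1 -> V=7
t=14: input=4 -> V=0 FIRE

Answer: 3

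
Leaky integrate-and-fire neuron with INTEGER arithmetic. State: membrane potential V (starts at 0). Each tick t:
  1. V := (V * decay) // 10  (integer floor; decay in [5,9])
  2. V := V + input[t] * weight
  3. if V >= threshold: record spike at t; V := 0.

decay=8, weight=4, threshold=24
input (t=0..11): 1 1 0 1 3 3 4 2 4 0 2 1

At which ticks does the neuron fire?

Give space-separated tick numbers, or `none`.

Answer: 5 8

Derivation:
t=0: input=1 -> V=4
t=1: input=1 -> V=7
t=2: input=0 -> V=5
t=3: input=1 -> V=8
t=4: input=3 -> V=18
t=5: input=3 -> V=0 FIRE
t=6: input=4 -> V=16
t=7: input=2 -> V=20
t=8: input=4 -> V=0 FIRE
t=9: input=0 -> V=0
t=10: input=2 -> V=8
t=11: input=1 -> V=10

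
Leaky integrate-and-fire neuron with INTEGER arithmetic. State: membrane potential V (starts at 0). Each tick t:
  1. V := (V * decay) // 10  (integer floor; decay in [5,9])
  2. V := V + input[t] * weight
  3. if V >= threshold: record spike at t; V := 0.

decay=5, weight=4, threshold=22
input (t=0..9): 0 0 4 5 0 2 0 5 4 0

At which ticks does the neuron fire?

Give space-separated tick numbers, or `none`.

Answer: 3 7

Derivation:
t=0: input=0 -> V=0
t=1: input=0 -> V=0
t=2: input=4 -> V=16
t=3: input=5 -> V=0 FIRE
t=4: input=0 -> V=0
t=5: input=2 -> V=8
t=6: input=0 -> V=4
t=7: input=5 -> V=0 FIRE
t=8: input=4 -> V=16
t=9: input=0 -> V=8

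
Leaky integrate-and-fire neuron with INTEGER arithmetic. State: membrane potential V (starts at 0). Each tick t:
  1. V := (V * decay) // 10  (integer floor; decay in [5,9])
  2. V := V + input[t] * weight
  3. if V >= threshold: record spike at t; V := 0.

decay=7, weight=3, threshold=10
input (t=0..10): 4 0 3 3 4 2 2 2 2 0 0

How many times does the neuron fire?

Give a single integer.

Answer: 5

Derivation:
t=0: input=4 -> V=0 FIRE
t=1: input=0 -> V=0
t=2: input=3 -> V=9
t=3: input=3 -> V=0 FIRE
t=4: input=4 -> V=0 FIRE
t=5: input=2 -> V=6
t=6: input=2 -> V=0 FIRE
t=7: input=2 -> V=6
t=8: input=2 -> V=0 FIRE
t=9: input=0 -> V=0
t=10: input=0 -> V=0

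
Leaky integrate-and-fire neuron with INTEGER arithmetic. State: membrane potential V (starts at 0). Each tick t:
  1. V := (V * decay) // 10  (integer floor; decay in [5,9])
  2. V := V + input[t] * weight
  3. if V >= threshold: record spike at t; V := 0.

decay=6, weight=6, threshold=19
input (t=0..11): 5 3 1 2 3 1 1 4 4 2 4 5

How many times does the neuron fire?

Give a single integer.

Answer: 6

Derivation:
t=0: input=5 -> V=0 FIRE
t=1: input=3 -> V=18
t=2: input=1 -> V=16
t=3: input=2 -> V=0 FIRE
t=4: input=3 -> V=18
t=5: input=1 -> V=16
t=6: input=1 -> V=15
t=7: input=4 -> V=0 FIRE
t=8: input=4 -> V=0 FIRE
t=9: input=2 -> V=12
t=10: input=4 -> V=0 FIRE
t=11: input=5 -> V=0 FIRE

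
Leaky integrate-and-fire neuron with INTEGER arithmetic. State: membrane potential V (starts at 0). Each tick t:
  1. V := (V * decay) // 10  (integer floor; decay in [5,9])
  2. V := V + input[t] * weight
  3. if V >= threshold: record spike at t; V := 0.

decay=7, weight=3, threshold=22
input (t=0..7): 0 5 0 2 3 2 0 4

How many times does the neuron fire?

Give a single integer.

Answer: 0

Derivation:
t=0: input=0 -> V=0
t=1: input=5 -> V=15
t=2: input=0 -> V=10
t=3: input=2 -> V=13
t=4: input=3 -> V=18
t=5: input=2 -> V=18
t=6: input=0 -> V=12
t=7: input=4 -> V=20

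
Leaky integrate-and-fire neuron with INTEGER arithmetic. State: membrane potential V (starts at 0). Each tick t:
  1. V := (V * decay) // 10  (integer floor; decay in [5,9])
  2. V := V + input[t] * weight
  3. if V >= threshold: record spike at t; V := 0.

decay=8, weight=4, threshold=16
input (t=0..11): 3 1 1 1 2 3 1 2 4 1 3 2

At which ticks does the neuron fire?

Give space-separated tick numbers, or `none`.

t=0: input=3 -> V=12
t=1: input=1 -> V=13
t=2: input=1 -> V=14
t=3: input=1 -> V=15
t=4: input=2 -> V=0 FIRE
t=5: input=3 -> V=12
t=6: input=1 -> V=13
t=7: input=2 -> V=0 FIRE
t=8: input=4 -> V=0 FIRE
t=9: input=1 -> V=4
t=10: input=3 -> V=15
t=11: input=2 -> V=0 FIRE

Answer: 4 7 8 11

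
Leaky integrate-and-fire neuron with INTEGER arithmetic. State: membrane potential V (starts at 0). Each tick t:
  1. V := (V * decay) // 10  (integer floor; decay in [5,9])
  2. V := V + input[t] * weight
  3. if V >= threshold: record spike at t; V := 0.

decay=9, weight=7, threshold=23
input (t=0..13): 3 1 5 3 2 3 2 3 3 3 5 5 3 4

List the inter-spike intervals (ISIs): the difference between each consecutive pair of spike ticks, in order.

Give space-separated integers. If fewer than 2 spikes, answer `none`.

Answer: 1 2 2 2 2 1 2

Derivation:
t=0: input=3 -> V=21
t=1: input=1 -> V=0 FIRE
t=2: input=5 -> V=0 FIRE
t=3: input=3 -> V=21
t=4: input=2 -> V=0 FIRE
t=5: input=3 -> V=21
t=6: input=2 -> V=0 FIRE
t=7: input=3 -> V=21
t=8: input=3 -> V=0 FIRE
t=9: input=3 -> V=21
t=10: input=5 -> V=0 FIRE
t=11: input=5 -> V=0 FIRE
t=12: input=3 -> V=21
t=13: input=4 -> V=0 FIRE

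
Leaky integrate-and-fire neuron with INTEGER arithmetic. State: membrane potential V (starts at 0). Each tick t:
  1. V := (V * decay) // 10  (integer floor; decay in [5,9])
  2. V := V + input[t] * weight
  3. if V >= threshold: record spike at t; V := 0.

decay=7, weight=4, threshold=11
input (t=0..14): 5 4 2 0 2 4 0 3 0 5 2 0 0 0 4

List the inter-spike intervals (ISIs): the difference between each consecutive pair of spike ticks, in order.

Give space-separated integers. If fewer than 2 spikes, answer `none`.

t=0: input=5 -> V=0 FIRE
t=1: input=4 -> V=0 FIRE
t=2: input=2 -> V=8
t=3: input=0 -> V=5
t=4: input=2 -> V=0 FIRE
t=5: input=4 -> V=0 FIRE
t=6: input=0 -> V=0
t=7: input=3 -> V=0 FIRE
t=8: input=0 -> V=0
t=9: input=5 -> V=0 FIRE
t=10: input=2 -> V=8
t=11: input=0 -> V=5
t=12: input=0 -> V=3
t=13: input=0 -> V=2
t=14: input=4 -> V=0 FIRE

Answer: 1 3 1 2 2 5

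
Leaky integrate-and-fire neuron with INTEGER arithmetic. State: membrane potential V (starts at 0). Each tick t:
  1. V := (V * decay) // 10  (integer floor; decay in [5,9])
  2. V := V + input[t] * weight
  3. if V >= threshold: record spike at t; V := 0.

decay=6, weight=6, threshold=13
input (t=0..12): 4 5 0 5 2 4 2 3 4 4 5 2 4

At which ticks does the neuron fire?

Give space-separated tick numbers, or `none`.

t=0: input=4 -> V=0 FIRE
t=1: input=5 -> V=0 FIRE
t=2: input=0 -> V=0
t=3: input=5 -> V=0 FIRE
t=4: input=2 -> V=12
t=5: input=4 -> V=0 FIRE
t=6: input=2 -> V=12
t=7: input=3 -> V=0 FIRE
t=8: input=4 -> V=0 FIRE
t=9: input=4 -> V=0 FIRE
t=10: input=5 -> V=0 FIRE
t=11: input=2 -> V=12
t=12: input=4 -> V=0 FIRE

Answer: 0 1 3 5 7 8 9 10 12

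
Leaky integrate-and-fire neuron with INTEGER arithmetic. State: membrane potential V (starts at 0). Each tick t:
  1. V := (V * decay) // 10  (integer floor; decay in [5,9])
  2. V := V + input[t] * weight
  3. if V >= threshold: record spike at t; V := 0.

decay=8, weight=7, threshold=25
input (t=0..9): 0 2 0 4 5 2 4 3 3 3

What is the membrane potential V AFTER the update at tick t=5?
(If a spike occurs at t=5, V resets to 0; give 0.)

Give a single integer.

t=0: input=0 -> V=0
t=1: input=2 -> V=14
t=2: input=0 -> V=11
t=3: input=4 -> V=0 FIRE
t=4: input=5 -> V=0 FIRE
t=5: input=2 -> V=14
t=6: input=4 -> V=0 FIRE
t=7: input=3 -> V=21
t=8: input=3 -> V=0 FIRE
t=9: input=3 -> V=21

Answer: 14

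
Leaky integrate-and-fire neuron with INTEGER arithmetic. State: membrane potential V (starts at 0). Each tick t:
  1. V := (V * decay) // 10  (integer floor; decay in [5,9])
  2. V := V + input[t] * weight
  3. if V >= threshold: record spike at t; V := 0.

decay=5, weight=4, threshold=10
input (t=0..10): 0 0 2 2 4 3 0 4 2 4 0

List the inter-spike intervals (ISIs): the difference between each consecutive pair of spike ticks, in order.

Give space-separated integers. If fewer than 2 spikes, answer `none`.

t=0: input=0 -> V=0
t=1: input=0 -> V=0
t=2: input=2 -> V=8
t=3: input=2 -> V=0 FIRE
t=4: input=4 -> V=0 FIRE
t=5: input=3 -> V=0 FIRE
t=6: input=0 -> V=0
t=7: input=4 -> V=0 FIRE
t=8: input=2 -> V=8
t=9: input=4 -> V=0 FIRE
t=10: input=0 -> V=0

Answer: 1 1 2 2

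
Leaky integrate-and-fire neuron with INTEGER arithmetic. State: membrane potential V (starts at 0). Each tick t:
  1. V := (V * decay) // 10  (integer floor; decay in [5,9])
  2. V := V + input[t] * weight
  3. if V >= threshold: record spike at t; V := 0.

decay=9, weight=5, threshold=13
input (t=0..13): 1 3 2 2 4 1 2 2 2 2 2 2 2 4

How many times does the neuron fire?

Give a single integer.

Answer: 8

Derivation:
t=0: input=1 -> V=5
t=1: input=3 -> V=0 FIRE
t=2: input=2 -> V=10
t=3: input=2 -> V=0 FIRE
t=4: input=4 -> V=0 FIRE
t=5: input=1 -> V=5
t=6: input=2 -> V=0 FIRE
t=7: input=2 -> V=10
t=8: input=2 -> V=0 FIRE
t=9: input=2 -> V=10
t=10: input=2 -> V=0 FIRE
t=11: input=2 -> V=10
t=12: input=2 -> V=0 FIRE
t=13: input=4 -> V=0 FIRE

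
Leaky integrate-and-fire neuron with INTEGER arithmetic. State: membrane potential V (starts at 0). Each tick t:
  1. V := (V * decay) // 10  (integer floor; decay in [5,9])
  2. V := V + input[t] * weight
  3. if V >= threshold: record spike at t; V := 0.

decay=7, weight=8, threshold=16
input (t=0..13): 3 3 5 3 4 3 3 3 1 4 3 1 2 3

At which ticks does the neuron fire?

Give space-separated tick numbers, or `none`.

t=0: input=3 -> V=0 FIRE
t=1: input=3 -> V=0 FIRE
t=2: input=5 -> V=0 FIRE
t=3: input=3 -> V=0 FIRE
t=4: input=4 -> V=0 FIRE
t=5: input=3 -> V=0 FIRE
t=6: input=3 -> V=0 FIRE
t=7: input=3 -> V=0 FIRE
t=8: input=1 -> V=8
t=9: input=4 -> V=0 FIRE
t=10: input=3 -> V=0 FIRE
t=11: input=1 -> V=8
t=12: input=2 -> V=0 FIRE
t=13: input=3 -> V=0 FIRE

Answer: 0 1 2 3 4 5 6 7 9 10 12 13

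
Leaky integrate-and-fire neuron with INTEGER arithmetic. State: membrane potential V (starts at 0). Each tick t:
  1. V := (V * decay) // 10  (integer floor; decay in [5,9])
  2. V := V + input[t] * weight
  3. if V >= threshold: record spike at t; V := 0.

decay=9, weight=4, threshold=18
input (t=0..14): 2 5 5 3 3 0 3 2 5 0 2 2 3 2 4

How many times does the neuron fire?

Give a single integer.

t=0: input=2 -> V=8
t=1: input=5 -> V=0 FIRE
t=2: input=5 -> V=0 FIRE
t=3: input=3 -> V=12
t=4: input=3 -> V=0 FIRE
t=5: input=0 -> V=0
t=6: input=3 -> V=12
t=7: input=2 -> V=0 FIRE
t=8: input=5 -> V=0 FIRE
t=9: input=0 -> V=0
t=10: input=2 -> V=8
t=11: input=2 -> V=15
t=12: input=3 -> V=0 FIRE
t=13: input=2 -> V=8
t=14: input=4 -> V=0 FIRE

Answer: 7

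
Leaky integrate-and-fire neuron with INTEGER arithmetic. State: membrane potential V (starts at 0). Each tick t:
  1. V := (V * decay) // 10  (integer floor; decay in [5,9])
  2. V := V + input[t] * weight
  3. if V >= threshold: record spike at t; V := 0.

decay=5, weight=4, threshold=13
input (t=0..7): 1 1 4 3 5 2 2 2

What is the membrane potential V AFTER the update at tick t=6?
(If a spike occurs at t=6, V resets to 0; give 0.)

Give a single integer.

Answer: 12

Derivation:
t=0: input=1 -> V=4
t=1: input=1 -> V=6
t=2: input=4 -> V=0 FIRE
t=3: input=3 -> V=12
t=4: input=5 -> V=0 FIRE
t=5: input=2 -> V=8
t=6: input=2 -> V=12
t=7: input=2 -> V=0 FIRE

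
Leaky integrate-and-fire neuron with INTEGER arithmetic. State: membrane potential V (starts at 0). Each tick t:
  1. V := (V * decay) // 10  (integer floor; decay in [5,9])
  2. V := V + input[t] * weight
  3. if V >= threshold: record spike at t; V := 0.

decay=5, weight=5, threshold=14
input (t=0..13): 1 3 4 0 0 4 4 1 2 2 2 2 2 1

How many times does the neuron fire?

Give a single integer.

t=0: input=1 -> V=5
t=1: input=3 -> V=0 FIRE
t=2: input=4 -> V=0 FIRE
t=3: input=0 -> V=0
t=4: input=0 -> V=0
t=5: input=4 -> V=0 FIRE
t=6: input=4 -> V=0 FIRE
t=7: input=1 -> V=5
t=8: input=2 -> V=12
t=9: input=2 -> V=0 FIRE
t=10: input=2 -> V=10
t=11: input=2 -> V=0 FIRE
t=12: input=2 -> V=10
t=13: input=1 -> V=10

Answer: 6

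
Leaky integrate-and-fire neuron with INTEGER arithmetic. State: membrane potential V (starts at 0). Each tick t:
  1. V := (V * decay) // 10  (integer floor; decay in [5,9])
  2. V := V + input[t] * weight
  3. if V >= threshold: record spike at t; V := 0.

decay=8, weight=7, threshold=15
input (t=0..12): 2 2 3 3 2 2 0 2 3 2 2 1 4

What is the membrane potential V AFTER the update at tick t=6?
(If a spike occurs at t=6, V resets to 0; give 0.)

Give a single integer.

t=0: input=2 -> V=14
t=1: input=2 -> V=0 FIRE
t=2: input=3 -> V=0 FIRE
t=3: input=3 -> V=0 FIRE
t=4: input=2 -> V=14
t=5: input=2 -> V=0 FIRE
t=6: input=0 -> V=0
t=7: input=2 -> V=14
t=8: input=3 -> V=0 FIRE
t=9: input=2 -> V=14
t=10: input=2 -> V=0 FIRE
t=11: input=1 -> V=7
t=12: input=4 -> V=0 FIRE

Answer: 0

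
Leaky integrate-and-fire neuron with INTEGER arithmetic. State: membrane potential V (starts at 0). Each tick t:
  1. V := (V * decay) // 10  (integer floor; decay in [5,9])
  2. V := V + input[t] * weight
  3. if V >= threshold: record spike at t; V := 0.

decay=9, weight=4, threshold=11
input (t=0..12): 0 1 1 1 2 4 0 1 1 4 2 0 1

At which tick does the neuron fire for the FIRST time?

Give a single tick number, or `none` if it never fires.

t=0: input=0 -> V=0
t=1: input=1 -> V=4
t=2: input=1 -> V=7
t=3: input=1 -> V=10
t=4: input=2 -> V=0 FIRE
t=5: input=4 -> V=0 FIRE
t=6: input=0 -> V=0
t=7: input=1 -> V=4
t=8: input=1 -> V=7
t=9: input=4 -> V=0 FIRE
t=10: input=2 -> V=8
t=11: input=0 -> V=7
t=12: input=1 -> V=10

Answer: 4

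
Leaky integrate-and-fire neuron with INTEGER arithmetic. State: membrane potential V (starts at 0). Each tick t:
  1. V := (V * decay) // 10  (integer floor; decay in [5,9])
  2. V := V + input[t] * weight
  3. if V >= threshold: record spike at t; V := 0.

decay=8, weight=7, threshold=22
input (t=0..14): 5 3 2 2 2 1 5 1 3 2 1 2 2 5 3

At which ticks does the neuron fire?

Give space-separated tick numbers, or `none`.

t=0: input=5 -> V=0 FIRE
t=1: input=3 -> V=21
t=2: input=2 -> V=0 FIRE
t=3: input=2 -> V=14
t=4: input=2 -> V=0 FIRE
t=5: input=1 -> V=7
t=6: input=5 -> V=0 FIRE
t=7: input=1 -> V=7
t=8: input=3 -> V=0 FIRE
t=9: input=2 -> V=14
t=10: input=1 -> V=18
t=11: input=2 -> V=0 FIRE
t=12: input=2 -> V=14
t=13: input=5 -> V=0 FIRE
t=14: input=3 -> V=21

Answer: 0 2 4 6 8 11 13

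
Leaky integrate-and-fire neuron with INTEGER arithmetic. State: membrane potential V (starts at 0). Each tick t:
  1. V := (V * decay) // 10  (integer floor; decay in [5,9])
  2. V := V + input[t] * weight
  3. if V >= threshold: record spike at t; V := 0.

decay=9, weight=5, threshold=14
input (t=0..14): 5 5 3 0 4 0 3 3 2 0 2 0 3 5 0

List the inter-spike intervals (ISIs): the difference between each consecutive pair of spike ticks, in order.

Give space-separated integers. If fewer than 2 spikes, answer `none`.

Answer: 1 1 2 2 1 3 2 1

Derivation:
t=0: input=5 -> V=0 FIRE
t=1: input=5 -> V=0 FIRE
t=2: input=3 -> V=0 FIRE
t=3: input=0 -> V=0
t=4: input=4 -> V=0 FIRE
t=5: input=0 -> V=0
t=6: input=3 -> V=0 FIRE
t=7: input=3 -> V=0 FIRE
t=8: input=2 -> V=10
t=9: input=0 -> V=9
t=10: input=2 -> V=0 FIRE
t=11: input=0 -> V=0
t=12: input=3 -> V=0 FIRE
t=13: input=5 -> V=0 FIRE
t=14: input=0 -> V=0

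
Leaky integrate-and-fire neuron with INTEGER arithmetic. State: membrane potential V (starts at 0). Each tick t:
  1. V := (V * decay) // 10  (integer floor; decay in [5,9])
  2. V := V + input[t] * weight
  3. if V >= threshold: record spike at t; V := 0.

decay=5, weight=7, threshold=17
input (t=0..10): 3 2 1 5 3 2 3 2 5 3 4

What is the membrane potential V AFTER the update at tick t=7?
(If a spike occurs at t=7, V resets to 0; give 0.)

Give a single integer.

Answer: 14

Derivation:
t=0: input=3 -> V=0 FIRE
t=1: input=2 -> V=14
t=2: input=1 -> V=14
t=3: input=5 -> V=0 FIRE
t=4: input=3 -> V=0 FIRE
t=5: input=2 -> V=14
t=6: input=3 -> V=0 FIRE
t=7: input=2 -> V=14
t=8: input=5 -> V=0 FIRE
t=9: input=3 -> V=0 FIRE
t=10: input=4 -> V=0 FIRE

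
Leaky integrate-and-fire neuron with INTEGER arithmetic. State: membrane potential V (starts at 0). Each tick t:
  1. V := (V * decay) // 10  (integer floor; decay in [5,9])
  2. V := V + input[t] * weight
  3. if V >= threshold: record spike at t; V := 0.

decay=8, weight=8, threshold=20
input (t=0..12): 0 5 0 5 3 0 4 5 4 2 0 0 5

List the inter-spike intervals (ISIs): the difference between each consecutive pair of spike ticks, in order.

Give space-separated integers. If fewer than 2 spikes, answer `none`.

Answer: 2 1 2 1 1 4

Derivation:
t=0: input=0 -> V=0
t=1: input=5 -> V=0 FIRE
t=2: input=0 -> V=0
t=3: input=5 -> V=0 FIRE
t=4: input=3 -> V=0 FIRE
t=5: input=0 -> V=0
t=6: input=4 -> V=0 FIRE
t=7: input=5 -> V=0 FIRE
t=8: input=4 -> V=0 FIRE
t=9: input=2 -> V=16
t=10: input=0 -> V=12
t=11: input=0 -> V=9
t=12: input=5 -> V=0 FIRE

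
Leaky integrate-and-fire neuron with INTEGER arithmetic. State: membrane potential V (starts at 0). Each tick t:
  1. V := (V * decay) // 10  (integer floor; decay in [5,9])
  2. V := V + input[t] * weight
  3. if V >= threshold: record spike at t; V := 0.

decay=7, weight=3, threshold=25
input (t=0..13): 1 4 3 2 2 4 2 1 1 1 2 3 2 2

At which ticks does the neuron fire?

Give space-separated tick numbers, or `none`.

t=0: input=1 -> V=3
t=1: input=4 -> V=14
t=2: input=3 -> V=18
t=3: input=2 -> V=18
t=4: input=2 -> V=18
t=5: input=4 -> V=24
t=6: input=2 -> V=22
t=7: input=1 -> V=18
t=8: input=1 -> V=15
t=9: input=1 -> V=13
t=10: input=2 -> V=15
t=11: input=3 -> V=19
t=12: input=2 -> V=19
t=13: input=2 -> V=19

Answer: none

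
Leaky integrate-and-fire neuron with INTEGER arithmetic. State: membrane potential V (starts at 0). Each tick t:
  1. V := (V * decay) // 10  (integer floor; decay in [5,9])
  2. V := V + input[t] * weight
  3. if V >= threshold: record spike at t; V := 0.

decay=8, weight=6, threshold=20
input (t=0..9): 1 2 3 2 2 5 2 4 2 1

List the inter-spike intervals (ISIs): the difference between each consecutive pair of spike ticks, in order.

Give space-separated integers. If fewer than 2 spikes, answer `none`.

Answer: 2 1 2

Derivation:
t=0: input=1 -> V=6
t=1: input=2 -> V=16
t=2: input=3 -> V=0 FIRE
t=3: input=2 -> V=12
t=4: input=2 -> V=0 FIRE
t=5: input=5 -> V=0 FIRE
t=6: input=2 -> V=12
t=7: input=4 -> V=0 FIRE
t=8: input=2 -> V=12
t=9: input=1 -> V=15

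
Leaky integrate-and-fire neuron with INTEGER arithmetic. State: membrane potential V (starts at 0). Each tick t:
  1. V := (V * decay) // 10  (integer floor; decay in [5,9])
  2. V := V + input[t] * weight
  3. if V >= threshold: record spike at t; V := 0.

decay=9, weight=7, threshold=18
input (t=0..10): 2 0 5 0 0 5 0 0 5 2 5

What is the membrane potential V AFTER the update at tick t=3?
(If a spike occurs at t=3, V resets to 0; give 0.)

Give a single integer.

Answer: 0

Derivation:
t=0: input=2 -> V=14
t=1: input=0 -> V=12
t=2: input=5 -> V=0 FIRE
t=3: input=0 -> V=0
t=4: input=0 -> V=0
t=5: input=5 -> V=0 FIRE
t=6: input=0 -> V=0
t=7: input=0 -> V=0
t=8: input=5 -> V=0 FIRE
t=9: input=2 -> V=14
t=10: input=5 -> V=0 FIRE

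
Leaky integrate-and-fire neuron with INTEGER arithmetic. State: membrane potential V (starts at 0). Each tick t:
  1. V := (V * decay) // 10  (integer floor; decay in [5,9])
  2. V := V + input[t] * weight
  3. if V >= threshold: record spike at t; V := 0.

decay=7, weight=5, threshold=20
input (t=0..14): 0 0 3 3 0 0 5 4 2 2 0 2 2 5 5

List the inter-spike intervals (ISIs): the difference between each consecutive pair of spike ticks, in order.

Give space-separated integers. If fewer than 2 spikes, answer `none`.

t=0: input=0 -> V=0
t=1: input=0 -> V=0
t=2: input=3 -> V=15
t=3: input=3 -> V=0 FIRE
t=4: input=0 -> V=0
t=5: input=0 -> V=0
t=6: input=5 -> V=0 FIRE
t=7: input=4 -> V=0 FIRE
t=8: input=2 -> V=10
t=9: input=2 -> V=17
t=10: input=0 -> V=11
t=11: input=2 -> V=17
t=12: input=2 -> V=0 FIRE
t=13: input=5 -> V=0 FIRE
t=14: input=5 -> V=0 FIRE

Answer: 3 1 5 1 1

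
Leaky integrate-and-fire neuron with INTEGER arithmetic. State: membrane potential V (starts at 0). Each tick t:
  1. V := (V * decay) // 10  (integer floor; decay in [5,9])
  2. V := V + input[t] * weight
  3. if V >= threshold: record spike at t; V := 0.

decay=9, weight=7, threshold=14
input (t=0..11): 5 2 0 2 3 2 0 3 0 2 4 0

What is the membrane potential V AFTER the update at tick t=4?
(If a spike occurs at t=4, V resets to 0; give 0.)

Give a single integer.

Answer: 0

Derivation:
t=0: input=5 -> V=0 FIRE
t=1: input=2 -> V=0 FIRE
t=2: input=0 -> V=0
t=3: input=2 -> V=0 FIRE
t=4: input=3 -> V=0 FIRE
t=5: input=2 -> V=0 FIRE
t=6: input=0 -> V=0
t=7: input=3 -> V=0 FIRE
t=8: input=0 -> V=0
t=9: input=2 -> V=0 FIRE
t=10: input=4 -> V=0 FIRE
t=11: input=0 -> V=0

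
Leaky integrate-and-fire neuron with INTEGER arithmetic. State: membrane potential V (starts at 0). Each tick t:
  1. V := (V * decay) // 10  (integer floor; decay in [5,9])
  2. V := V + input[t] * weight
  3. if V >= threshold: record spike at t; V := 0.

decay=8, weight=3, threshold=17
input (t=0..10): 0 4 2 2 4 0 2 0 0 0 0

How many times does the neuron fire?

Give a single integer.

Answer: 1

Derivation:
t=0: input=0 -> V=0
t=1: input=4 -> V=12
t=2: input=2 -> V=15
t=3: input=2 -> V=0 FIRE
t=4: input=4 -> V=12
t=5: input=0 -> V=9
t=6: input=2 -> V=13
t=7: input=0 -> V=10
t=8: input=0 -> V=8
t=9: input=0 -> V=6
t=10: input=0 -> V=4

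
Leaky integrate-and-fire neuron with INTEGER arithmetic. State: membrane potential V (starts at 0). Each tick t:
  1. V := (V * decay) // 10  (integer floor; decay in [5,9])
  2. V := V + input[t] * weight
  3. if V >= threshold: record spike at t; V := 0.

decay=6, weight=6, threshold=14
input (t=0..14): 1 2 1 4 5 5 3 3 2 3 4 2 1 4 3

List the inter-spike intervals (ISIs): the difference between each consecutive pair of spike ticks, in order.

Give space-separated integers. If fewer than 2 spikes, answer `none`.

t=0: input=1 -> V=6
t=1: input=2 -> V=0 FIRE
t=2: input=1 -> V=6
t=3: input=4 -> V=0 FIRE
t=4: input=5 -> V=0 FIRE
t=5: input=5 -> V=0 FIRE
t=6: input=3 -> V=0 FIRE
t=7: input=3 -> V=0 FIRE
t=8: input=2 -> V=12
t=9: input=3 -> V=0 FIRE
t=10: input=4 -> V=0 FIRE
t=11: input=2 -> V=12
t=12: input=1 -> V=13
t=13: input=4 -> V=0 FIRE
t=14: input=3 -> V=0 FIRE

Answer: 2 1 1 1 1 2 1 3 1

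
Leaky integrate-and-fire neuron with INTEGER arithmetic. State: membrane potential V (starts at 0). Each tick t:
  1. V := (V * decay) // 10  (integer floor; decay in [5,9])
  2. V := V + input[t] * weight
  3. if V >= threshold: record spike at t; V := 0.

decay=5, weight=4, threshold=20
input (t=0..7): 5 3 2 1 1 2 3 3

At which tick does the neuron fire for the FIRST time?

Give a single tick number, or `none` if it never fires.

t=0: input=5 -> V=0 FIRE
t=1: input=3 -> V=12
t=2: input=2 -> V=14
t=3: input=1 -> V=11
t=4: input=1 -> V=9
t=5: input=2 -> V=12
t=6: input=3 -> V=18
t=7: input=3 -> V=0 FIRE

Answer: 0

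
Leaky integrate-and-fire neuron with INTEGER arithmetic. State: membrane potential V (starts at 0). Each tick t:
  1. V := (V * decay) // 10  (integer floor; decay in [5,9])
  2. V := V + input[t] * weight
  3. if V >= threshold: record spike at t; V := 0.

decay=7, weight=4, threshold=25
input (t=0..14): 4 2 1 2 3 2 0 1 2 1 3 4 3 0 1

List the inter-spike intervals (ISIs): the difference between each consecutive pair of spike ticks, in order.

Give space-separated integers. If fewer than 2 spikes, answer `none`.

t=0: input=4 -> V=16
t=1: input=2 -> V=19
t=2: input=1 -> V=17
t=3: input=2 -> V=19
t=4: input=3 -> V=0 FIRE
t=5: input=2 -> V=8
t=6: input=0 -> V=5
t=7: input=1 -> V=7
t=8: input=2 -> V=12
t=9: input=1 -> V=12
t=10: input=3 -> V=20
t=11: input=4 -> V=0 FIRE
t=12: input=3 -> V=12
t=13: input=0 -> V=8
t=14: input=1 -> V=9

Answer: 7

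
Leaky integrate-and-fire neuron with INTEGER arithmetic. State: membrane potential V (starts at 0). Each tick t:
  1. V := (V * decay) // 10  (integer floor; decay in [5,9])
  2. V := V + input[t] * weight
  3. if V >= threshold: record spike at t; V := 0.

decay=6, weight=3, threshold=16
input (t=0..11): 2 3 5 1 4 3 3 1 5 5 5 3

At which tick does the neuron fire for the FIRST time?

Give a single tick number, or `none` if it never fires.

Answer: 2

Derivation:
t=0: input=2 -> V=6
t=1: input=3 -> V=12
t=2: input=5 -> V=0 FIRE
t=3: input=1 -> V=3
t=4: input=4 -> V=13
t=5: input=3 -> V=0 FIRE
t=6: input=3 -> V=9
t=7: input=1 -> V=8
t=8: input=5 -> V=0 FIRE
t=9: input=5 -> V=15
t=10: input=5 -> V=0 FIRE
t=11: input=3 -> V=9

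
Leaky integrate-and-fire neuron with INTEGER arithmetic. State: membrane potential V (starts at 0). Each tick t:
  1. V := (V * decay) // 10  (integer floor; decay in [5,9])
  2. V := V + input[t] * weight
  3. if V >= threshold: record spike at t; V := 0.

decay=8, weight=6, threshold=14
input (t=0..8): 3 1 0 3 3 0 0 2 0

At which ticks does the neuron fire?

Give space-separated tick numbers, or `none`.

Answer: 0 3 4

Derivation:
t=0: input=3 -> V=0 FIRE
t=1: input=1 -> V=6
t=2: input=0 -> V=4
t=3: input=3 -> V=0 FIRE
t=4: input=3 -> V=0 FIRE
t=5: input=0 -> V=0
t=6: input=0 -> V=0
t=7: input=2 -> V=12
t=8: input=0 -> V=9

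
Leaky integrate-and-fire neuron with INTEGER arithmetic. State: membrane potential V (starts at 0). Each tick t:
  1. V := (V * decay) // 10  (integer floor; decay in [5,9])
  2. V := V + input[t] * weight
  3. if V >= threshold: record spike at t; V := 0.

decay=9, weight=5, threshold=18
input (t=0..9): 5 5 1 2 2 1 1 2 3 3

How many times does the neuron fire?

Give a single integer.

t=0: input=5 -> V=0 FIRE
t=1: input=5 -> V=0 FIRE
t=2: input=1 -> V=5
t=3: input=2 -> V=14
t=4: input=2 -> V=0 FIRE
t=5: input=1 -> V=5
t=6: input=1 -> V=9
t=7: input=2 -> V=0 FIRE
t=8: input=3 -> V=15
t=9: input=3 -> V=0 FIRE

Answer: 5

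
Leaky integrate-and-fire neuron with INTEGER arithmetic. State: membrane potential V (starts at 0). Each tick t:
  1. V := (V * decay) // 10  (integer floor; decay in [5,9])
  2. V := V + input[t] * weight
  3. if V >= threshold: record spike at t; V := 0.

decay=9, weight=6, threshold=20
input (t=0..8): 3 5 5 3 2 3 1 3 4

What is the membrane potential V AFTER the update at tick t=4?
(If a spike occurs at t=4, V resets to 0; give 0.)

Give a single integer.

t=0: input=3 -> V=18
t=1: input=5 -> V=0 FIRE
t=2: input=5 -> V=0 FIRE
t=3: input=3 -> V=18
t=4: input=2 -> V=0 FIRE
t=5: input=3 -> V=18
t=6: input=1 -> V=0 FIRE
t=7: input=3 -> V=18
t=8: input=4 -> V=0 FIRE

Answer: 0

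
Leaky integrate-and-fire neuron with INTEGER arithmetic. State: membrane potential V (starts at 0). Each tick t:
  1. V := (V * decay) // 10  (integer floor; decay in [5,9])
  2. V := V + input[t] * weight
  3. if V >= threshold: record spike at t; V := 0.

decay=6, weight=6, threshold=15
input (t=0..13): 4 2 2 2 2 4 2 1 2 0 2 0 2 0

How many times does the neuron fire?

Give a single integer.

t=0: input=4 -> V=0 FIRE
t=1: input=2 -> V=12
t=2: input=2 -> V=0 FIRE
t=3: input=2 -> V=12
t=4: input=2 -> V=0 FIRE
t=5: input=4 -> V=0 FIRE
t=6: input=2 -> V=12
t=7: input=1 -> V=13
t=8: input=2 -> V=0 FIRE
t=9: input=0 -> V=0
t=10: input=2 -> V=12
t=11: input=0 -> V=7
t=12: input=2 -> V=0 FIRE
t=13: input=0 -> V=0

Answer: 6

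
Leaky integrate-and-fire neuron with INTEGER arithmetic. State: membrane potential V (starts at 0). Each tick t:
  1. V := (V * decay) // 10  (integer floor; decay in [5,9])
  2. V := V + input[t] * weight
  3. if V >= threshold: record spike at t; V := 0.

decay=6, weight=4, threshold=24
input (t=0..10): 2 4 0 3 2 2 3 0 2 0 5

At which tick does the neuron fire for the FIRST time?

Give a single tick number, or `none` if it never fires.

Answer: 10

Derivation:
t=0: input=2 -> V=8
t=1: input=4 -> V=20
t=2: input=0 -> V=12
t=3: input=3 -> V=19
t=4: input=2 -> V=19
t=5: input=2 -> V=19
t=6: input=3 -> V=23
t=7: input=0 -> V=13
t=8: input=2 -> V=15
t=9: input=0 -> V=9
t=10: input=5 -> V=0 FIRE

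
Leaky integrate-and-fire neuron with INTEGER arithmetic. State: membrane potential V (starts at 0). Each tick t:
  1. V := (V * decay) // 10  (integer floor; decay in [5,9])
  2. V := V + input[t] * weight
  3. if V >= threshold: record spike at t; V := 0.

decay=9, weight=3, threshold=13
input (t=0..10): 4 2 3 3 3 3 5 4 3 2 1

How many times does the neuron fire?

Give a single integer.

Answer: 5

Derivation:
t=0: input=4 -> V=12
t=1: input=2 -> V=0 FIRE
t=2: input=3 -> V=9
t=3: input=3 -> V=0 FIRE
t=4: input=3 -> V=9
t=5: input=3 -> V=0 FIRE
t=6: input=5 -> V=0 FIRE
t=7: input=4 -> V=12
t=8: input=3 -> V=0 FIRE
t=9: input=2 -> V=6
t=10: input=1 -> V=8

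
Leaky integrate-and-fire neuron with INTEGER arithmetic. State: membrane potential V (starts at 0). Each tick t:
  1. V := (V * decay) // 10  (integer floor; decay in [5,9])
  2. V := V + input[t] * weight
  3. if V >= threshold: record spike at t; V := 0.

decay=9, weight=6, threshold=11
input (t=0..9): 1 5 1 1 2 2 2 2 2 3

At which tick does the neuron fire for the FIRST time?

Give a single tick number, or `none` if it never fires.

t=0: input=1 -> V=6
t=1: input=5 -> V=0 FIRE
t=2: input=1 -> V=6
t=3: input=1 -> V=0 FIRE
t=4: input=2 -> V=0 FIRE
t=5: input=2 -> V=0 FIRE
t=6: input=2 -> V=0 FIRE
t=7: input=2 -> V=0 FIRE
t=8: input=2 -> V=0 FIRE
t=9: input=3 -> V=0 FIRE

Answer: 1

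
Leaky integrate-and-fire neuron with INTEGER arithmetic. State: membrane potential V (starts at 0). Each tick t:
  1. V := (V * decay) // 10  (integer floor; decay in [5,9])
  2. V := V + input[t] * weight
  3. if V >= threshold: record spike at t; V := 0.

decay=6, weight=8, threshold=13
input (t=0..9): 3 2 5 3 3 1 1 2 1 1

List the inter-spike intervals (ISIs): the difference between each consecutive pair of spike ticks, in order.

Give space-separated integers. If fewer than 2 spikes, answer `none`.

Answer: 1 1 1 1 3

Derivation:
t=0: input=3 -> V=0 FIRE
t=1: input=2 -> V=0 FIRE
t=2: input=5 -> V=0 FIRE
t=3: input=3 -> V=0 FIRE
t=4: input=3 -> V=0 FIRE
t=5: input=1 -> V=8
t=6: input=1 -> V=12
t=7: input=2 -> V=0 FIRE
t=8: input=1 -> V=8
t=9: input=1 -> V=12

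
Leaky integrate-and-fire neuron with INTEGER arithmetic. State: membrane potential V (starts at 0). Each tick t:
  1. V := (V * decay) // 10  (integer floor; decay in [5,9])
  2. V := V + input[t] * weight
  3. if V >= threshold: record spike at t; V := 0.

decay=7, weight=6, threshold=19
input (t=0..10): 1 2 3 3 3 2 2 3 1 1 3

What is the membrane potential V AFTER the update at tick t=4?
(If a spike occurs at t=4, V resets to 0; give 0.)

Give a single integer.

t=0: input=1 -> V=6
t=1: input=2 -> V=16
t=2: input=3 -> V=0 FIRE
t=3: input=3 -> V=18
t=4: input=3 -> V=0 FIRE
t=5: input=2 -> V=12
t=6: input=2 -> V=0 FIRE
t=7: input=3 -> V=18
t=8: input=1 -> V=18
t=9: input=1 -> V=18
t=10: input=3 -> V=0 FIRE

Answer: 0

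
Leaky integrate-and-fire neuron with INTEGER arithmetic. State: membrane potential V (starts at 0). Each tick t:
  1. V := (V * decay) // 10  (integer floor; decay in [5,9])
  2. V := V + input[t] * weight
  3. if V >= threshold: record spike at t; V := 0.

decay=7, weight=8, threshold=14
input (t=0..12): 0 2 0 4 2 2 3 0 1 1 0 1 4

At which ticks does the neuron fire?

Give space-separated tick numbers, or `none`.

Answer: 1 3 4 5 6 11 12

Derivation:
t=0: input=0 -> V=0
t=1: input=2 -> V=0 FIRE
t=2: input=0 -> V=0
t=3: input=4 -> V=0 FIRE
t=4: input=2 -> V=0 FIRE
t=5: input=2 -> V=0 FIRE
t=6: input=3 -> V=0 FIRE
t=7: input=0 -> V=0
t=8: input=1 -> V=8
t=9: input=1 -> V=13
t=10: input=0 -> V=9
t=11: input=1 -> V=0 FIRE
t=12: input=4 -> V=0 FIRE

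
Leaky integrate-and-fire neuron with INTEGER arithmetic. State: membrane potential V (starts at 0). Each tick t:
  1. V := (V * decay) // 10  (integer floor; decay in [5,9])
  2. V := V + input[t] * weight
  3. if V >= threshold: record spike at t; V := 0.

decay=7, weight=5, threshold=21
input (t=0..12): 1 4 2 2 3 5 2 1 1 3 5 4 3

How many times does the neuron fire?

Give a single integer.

Answer: 6

Derivation:
t=0: input=1 -> V=5
t=1: input=4 -> V=0 FIRE
t=2: input=2 -> V=10
t=3: input=2 -> V=17
t=4: input=3 -> V=0 FIRE
t=5: input=5 -> V=0 FIRE
t=6: input=2 -> V=10
t=7: input=1 -> V=12
t=8: input=1 -> V=13
t=9: input=3 -> V=0 FIRE
t=10: input=5 -> V=0 FIRE
t=11: input=4 -> V=20
t=12: input=3 -> V=0 FIRE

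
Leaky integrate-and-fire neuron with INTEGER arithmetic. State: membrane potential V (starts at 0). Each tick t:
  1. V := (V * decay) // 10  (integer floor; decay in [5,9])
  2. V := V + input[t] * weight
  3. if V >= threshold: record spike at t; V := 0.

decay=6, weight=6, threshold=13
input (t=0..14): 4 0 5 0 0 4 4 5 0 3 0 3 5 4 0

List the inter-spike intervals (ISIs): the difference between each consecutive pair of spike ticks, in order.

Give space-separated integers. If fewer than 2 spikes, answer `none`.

Answer: 2 3 1 1 2 2 1 1

Derivation:
t=0: input=4 -> V=0 FIRE
t=1: input=0 -> V=0
t=2: input=5 -> V=0 FIRE
t=3: input=0 -> V=0
t=4: input=0 -> V=0
t=5: input=4 -> V=0 FIRE
t=6: input=4 -> V=0 FIRE
t=7: input=5 -> V=0 FIRE
t=8: input=0 -> V=0
t=9: input=3 -> V=0 FIRE
t=10: input=0 -> V=0
t=11: input=3 -> V=0 FIRE
t=12: input=5 -> V=0 FIRE
t=13: input=4 -> V=0 FIRE
t=14: input=0 -> V=0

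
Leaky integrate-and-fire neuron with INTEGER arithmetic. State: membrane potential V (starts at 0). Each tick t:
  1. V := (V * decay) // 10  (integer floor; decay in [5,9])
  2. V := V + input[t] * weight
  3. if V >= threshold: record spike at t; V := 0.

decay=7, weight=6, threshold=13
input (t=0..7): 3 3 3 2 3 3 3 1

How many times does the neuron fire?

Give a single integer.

Answer: 6

Derivation:
t=0: input=3 -> V=0 FIRE
t=1: input=3 -> V=0 FIRE
t=2: input=3 -> V=0 FIRE
t=3: input=2 -> V=12
t=4: input=3 -> V=0 FIRE
t=5: input=3 -> V=0 FIRE
t=6: input=3 -> V=0 FIRE
t=7: input=1 -> V=6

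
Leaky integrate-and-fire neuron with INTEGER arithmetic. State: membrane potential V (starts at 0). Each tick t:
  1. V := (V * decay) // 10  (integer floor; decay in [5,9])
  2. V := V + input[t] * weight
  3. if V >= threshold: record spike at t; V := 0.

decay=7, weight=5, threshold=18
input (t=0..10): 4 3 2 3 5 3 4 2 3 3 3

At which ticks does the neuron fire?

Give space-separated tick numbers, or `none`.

Answer: 0 2 4 6 8 10

Derivation:
t=0: input=4 -> V=0 FIRE
t=1: input=3 -> V=15
t=2: input=2 -> V=0 FIRE
t=3: input=3 -> V=15
t=4: input=5 -> V=0 FIRE
t=5: input=3 -> V=15
t=6: input=4 -> V=0 FIRE
t=7: input=2 -> V=10
t=8: input=3 -> V=0 FIRE
t=9: input=3 -> V=15
t=10: input=3 -> V=0 FIRE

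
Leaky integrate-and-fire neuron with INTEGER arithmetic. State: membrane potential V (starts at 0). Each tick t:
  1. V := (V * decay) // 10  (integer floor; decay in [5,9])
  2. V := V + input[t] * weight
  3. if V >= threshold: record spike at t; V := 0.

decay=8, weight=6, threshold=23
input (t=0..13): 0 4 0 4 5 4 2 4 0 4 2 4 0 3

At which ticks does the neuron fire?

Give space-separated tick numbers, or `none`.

Answer: 1 3 4 5 7 9 11

Derivation:
t=0: input=0 -> V=0
t=1: input=4 -> V=0 FIRE
t=2: input=0 -> V=0
t=3: input=4 -> V=0 FIRE
t=4: input=5 -> V=0 FIRE
t=5: input=4 -> V=0 FIRE
t=6: input=2 -> V=12
t=7: input=4 -> V=0 FIRE
t=8: input=0 -> V=0
t=9: input=4 -> V=0 FIRE
t=10: input=2 -> V=12
t=11: input=4 -> V=0 FIRE
t=12: input=0 -> V=0
t=13: input=3 -> V=18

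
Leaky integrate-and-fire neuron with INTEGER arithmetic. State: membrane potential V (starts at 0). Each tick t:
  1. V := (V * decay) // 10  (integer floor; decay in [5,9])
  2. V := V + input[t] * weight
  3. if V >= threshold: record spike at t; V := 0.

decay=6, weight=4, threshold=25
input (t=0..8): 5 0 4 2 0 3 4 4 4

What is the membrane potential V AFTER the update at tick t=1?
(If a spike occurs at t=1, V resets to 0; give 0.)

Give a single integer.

Answer: 12

Derivation:
t=0: input=5 -> V=20
t=1: input=0 -> V=12
t=2: input=4 -> V=23
t=3: input=2 -> V=21
t=4: input=0 -> V=12
t=5: input=3 -> V=19
t=6: input=4 -> V=0 FIRE
t=7: input=4 -> V=16
t=8: input=4 -> V=0 FIRE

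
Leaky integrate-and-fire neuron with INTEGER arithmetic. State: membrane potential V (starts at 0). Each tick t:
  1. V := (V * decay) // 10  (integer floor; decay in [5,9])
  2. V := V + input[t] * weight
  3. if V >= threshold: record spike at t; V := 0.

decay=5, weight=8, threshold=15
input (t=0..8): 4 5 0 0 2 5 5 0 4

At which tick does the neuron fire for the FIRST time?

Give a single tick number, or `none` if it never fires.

t=0: input=4 -> V=0 FIRE
t=1: input=5 -> V=0 FIRE
t=2: input=0 -> V=0
t=3: input=0 -> V=0
t=4: input=2 -> V=0 FIRE
t=5: input=5 -> V=0 FIRE
t=6: input=5 -> V=0 FIRE
t=7: input=0 -> V=0
t=8: input=4 -> V=0 FIRE

Answer: 0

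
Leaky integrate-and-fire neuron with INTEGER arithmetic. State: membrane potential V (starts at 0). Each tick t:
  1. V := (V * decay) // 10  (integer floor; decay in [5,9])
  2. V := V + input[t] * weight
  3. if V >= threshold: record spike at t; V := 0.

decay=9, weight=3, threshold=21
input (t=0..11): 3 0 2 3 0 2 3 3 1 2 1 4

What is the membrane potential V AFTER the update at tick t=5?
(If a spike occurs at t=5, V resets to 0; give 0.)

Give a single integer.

t=0: input=3 -> V=9
t=1: input=0 -> V=8
t=2: input=2 -> V=13
t=3: input=3 -> V=20
t=4: input=0 -> V=18
t=5: input=2 -> V=0 FIRE
t=6: input=3 -> V=9
t=7: input=3 -> V=17
t=8: input=1 -> V=18
t=9: input=2 -> V=0 FIRE
t=10: input=1 -> V=3
t=11: input=4 -> V=14

Answer: 0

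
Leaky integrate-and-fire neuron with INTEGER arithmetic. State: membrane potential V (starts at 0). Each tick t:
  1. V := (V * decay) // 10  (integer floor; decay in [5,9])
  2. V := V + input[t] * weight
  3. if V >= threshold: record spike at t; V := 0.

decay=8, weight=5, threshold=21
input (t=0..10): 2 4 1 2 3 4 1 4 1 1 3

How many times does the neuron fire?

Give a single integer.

Answer: 4

Derivation:
t=0: input=2 -> V=10
t=1: input=4 -> V=0 FIRE
t=2: input=1 -> V=5
t=3: input=2 -> V=14
t=4: input=3 -> V=0 FIRE
t=5: input=4 -> V=20
t=6: input=1 -> V=0 FIRE
t=7: input=4 -> V=20
t=8: input=1 -> V=0 FIRE
t=9: input=1 -> V=5
t=10: input=3 -> V=19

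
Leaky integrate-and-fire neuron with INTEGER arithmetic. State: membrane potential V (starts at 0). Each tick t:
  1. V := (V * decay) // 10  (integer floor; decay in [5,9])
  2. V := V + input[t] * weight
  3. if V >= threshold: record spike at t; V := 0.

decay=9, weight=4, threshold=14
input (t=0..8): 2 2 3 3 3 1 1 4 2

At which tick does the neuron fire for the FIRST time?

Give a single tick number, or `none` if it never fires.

Answer: 1

Derivation:
t=0: input=2 -> V=8
t=1: input=2 -> V=0 FIRE
t=2: input=3 -> V=12
t=3: input=3 -> V=0 FIRE
t=4: input=3 -> V=12
t=5: input=1 -> V=0 FIRE
t=6: input=1 -> V=4
t=7: input=4 -> V=0 FIRE
t=8: input=2 -> V=8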